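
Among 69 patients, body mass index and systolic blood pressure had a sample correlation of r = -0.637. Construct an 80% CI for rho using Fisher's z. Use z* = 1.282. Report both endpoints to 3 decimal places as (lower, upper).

z_r = atanh(-0.637) = -0.753109;  SE = 1/√(n−3) = 1/√66 = 0.123091
z-limits: -0.753109 ± 1.282·0.123091 = -0.753109 ± 0.157803 = [-0.910912, -0.595306]
ρ-limits: (tanh -0.910912, tanh -0.595306) = (-0.722, -0.534)

(-0.722, -0.534)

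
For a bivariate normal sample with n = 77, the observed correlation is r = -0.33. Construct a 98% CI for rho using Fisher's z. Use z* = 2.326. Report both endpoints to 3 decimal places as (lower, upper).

z_r = atanh(-0.33) = -0.342828;  SE = 1/√(n−3) = 1/√74 = 0.116248
z-limits: -0.342828 ± 2.326·0.116248 = -0.342828 ± 0.270393 = [-0.613221, -0.072435]
ρ-limits: (tanh -0.613221, tanh -0.072435) = (-0.546, -0.072)

(-0.546, -0.072)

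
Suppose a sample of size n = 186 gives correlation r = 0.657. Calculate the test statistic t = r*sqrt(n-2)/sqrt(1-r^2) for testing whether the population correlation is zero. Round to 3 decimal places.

11.821

1 − r² = 1 − 0.431649 = 0.568351;  √(1−r²) = 0.753891
√(n−2) = √184 = 13.564660
t = r·√(n−2)/√(1−r²) = 0.657 · 13.564660 / 0.753891 = 11.821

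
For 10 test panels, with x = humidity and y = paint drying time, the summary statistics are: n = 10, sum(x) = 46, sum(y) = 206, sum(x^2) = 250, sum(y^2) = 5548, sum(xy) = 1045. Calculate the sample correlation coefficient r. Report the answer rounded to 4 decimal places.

Numerator: nΣxy − (Σx)(Σy) = 10·1045 − (46)(206) = 974
Denominator: √[(nΣx²−(Σx)²)(nΣy²−(Σy)²)]
  nΣx²−(Σx)² = 10·250 − 2116 = 384;  nΣy²−(Σy)² = 10·5548 − 42436 = 13044
  √(384·13044) = √5008896 = 2238.0563
r = 974 / 2238.0563 = 0.4352

0.4352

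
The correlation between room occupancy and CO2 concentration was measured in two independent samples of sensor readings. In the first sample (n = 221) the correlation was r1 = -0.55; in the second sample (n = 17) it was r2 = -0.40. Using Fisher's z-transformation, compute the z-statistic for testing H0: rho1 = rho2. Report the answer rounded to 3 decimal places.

-0.706

z1 = atanh(-0.55) = -0.618381,  z2 = atanh(-0.40) = -0.423649
SE = √(1/(n1−3) + 1/(n2−3)) = √(1/218 + 1/14) = √(0.0045872 + 0.0714286) = √0.0760158 = 0.275710
z = (z1 − z2)/SE = (-0.618381 − (-0.423649)) / 0.275710 = -0.194732 / 0.275710 = -0.706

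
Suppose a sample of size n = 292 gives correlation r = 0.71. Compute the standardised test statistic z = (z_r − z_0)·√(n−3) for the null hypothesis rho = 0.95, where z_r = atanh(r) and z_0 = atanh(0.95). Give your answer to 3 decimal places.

-16.058

Fisher z: atanh(0.71) = 0.887184, atanh(0.95) = 1.831781
z = (z_r − z_0)·√(n−3) = (0.887184 − 1.831781)·√289 = -0.944597 · 17.000000 = -16.058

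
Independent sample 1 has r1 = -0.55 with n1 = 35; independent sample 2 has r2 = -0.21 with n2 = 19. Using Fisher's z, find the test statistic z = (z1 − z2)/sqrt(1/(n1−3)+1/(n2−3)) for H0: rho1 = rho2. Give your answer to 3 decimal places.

z1 = atanh(-0.55) = -0.618381,  z2 = atanh(-0.21) = -0.213171
SE = √(1/(n1−3) + 1/(n2−3)) = √(1/32 + 1/16) = √(0.0312500 + 0.0625000) = √0.0937500 = 0.306186
z = (z1 − z2)/SE = (-0.618381 − (-0.213171)) / 0.306186 = -0.405210 / 0.306186 = -1.323

-1.323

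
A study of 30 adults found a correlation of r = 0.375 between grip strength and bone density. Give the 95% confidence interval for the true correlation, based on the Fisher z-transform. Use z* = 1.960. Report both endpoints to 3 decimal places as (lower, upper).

(0.017, 0.648)

Fisher z: z_r = atanh(r) = ½·ln((1+0.375)/(1−0.375)) = 0.394229
SE(z) = 1/√(n−3) = 1/√27 = 0.192450
95% ⇒ z* = 1.960; margin = 1.960·0.192450 = 0.377202
CI on z-scale: (0.017027, 0.771431)
Back-transform: tanh(0.017027) = 0.017025, tanh(0.771431) = 0.647761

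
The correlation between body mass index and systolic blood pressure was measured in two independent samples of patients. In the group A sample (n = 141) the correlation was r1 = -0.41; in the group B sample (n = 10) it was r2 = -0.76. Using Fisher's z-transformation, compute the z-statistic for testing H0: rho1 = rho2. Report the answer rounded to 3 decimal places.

1.447

z1 = atanh(-0.41) = -0.435611,  z2 = atanh(-0.76) = -0.996215
SE = √(1/(n1−3) + 1/(n2−3)) = √(1/138 + 1/7) = √(0.0072464 + 0.1428571) = √0.1501035 = 0.387432
z = (z1 − z2)/SE = (-0.435611 − (-0.996215)) / 0.387432 = 0.560604 / 0.387432 = 1.447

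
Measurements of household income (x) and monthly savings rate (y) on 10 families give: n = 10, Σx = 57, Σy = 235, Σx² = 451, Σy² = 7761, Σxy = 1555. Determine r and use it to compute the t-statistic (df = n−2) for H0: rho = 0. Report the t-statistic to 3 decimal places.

S_xy = nΣxy − ΣxΣy = 10·1555 − 57·235 = 15550 − 13395 = 2155
S_xx = nΣx² − (Σx)² = 10·451 − 57² = 4510 − 3249 = 1261
S_yy = nΣy² − (Σy)² = 10·7761 − 235² = 77610 − 55225 = 22385
r = S_xy / √(S_xx·S_yy) = 2155 / √(1261·22385) = 2155 / √28227485 = 2155 / 5312.9545 = 0.4056
t = r·√(n−2)/√(1−r²) = 0.4056·√8 / √(1−0.164511) = 1.147210 / 0.914051 = 1.255

1.255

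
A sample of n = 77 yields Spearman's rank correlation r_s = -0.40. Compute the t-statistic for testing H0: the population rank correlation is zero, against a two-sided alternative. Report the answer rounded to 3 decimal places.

-3.780

t = r_s·√(n−2) / √(1−r_s²) with r_s = -0.40, n = 77
  = -0.40·√75 / √(1 − 0.1600)
  = -0.40·8.660254 / 0.916515
  = -3.464102 / 0.916515 = -3.780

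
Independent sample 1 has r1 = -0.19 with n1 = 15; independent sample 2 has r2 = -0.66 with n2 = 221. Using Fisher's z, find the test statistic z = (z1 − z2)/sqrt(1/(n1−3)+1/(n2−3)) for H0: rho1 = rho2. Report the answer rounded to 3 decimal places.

z1 = atanh(-0.19) = -0.192337,  z2 = atanh(-0.66) = -0.792814
SE = √(1/(n1−3) + 1/(n2−3)) = √(1/12 + 1/218) = √(0.0833333 + 0.0045872) = √0.0879205 = 0.296514
z = (z1 − z2)/SE = (-0.192337 − (-0.792814)) / 0.296514 = 0.600477 / 0.296514 = 2.025

2.025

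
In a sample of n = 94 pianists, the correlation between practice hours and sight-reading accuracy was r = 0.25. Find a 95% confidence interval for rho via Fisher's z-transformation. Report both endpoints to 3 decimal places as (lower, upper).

Fisher z: z_r = atanh(r) = ½·ln((1+0.25)/(1−0.25)) = 0.255413
SE(z) = 1/√(n−3) = 1/√91 = 0.104828
95% ⇒ z* = 1.960; margin = 1.960·0.104828 = 0.205463
CI on z-scale: (0.049950, 0.460876)
Back-transform: tanh(0.049950) = 0.049908, tanh(0.460876) = 0.430798

(0.050, 0.431)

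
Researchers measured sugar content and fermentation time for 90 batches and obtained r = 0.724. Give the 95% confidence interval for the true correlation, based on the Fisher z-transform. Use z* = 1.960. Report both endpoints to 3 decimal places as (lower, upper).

Fisher z: z_r = atanh(r) = ½·ln((1+0.724)/(1−0.724)) = 0.916001
SE(z) = 1/√(n−3) = 1/√87 = 0.107211
95% ⇒ z* = 1.960; margin = 1.960·0.107211 = 0.210134
CI on z-scale: (0.705867, 1.126135)
Back-transform: tanh(0.705867) = 0.608079, tanh(1.126135) = 0.809692

(0.608, 0.810)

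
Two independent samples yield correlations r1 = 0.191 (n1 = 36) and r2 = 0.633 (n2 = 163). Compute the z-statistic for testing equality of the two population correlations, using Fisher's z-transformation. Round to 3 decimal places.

z1 = atanh(0.191) = 0.193375,  z2 = atanh(0.633) = 0.746406
SE = √(1/(n1−3) + 1/(n2−3)) = √(1/33 + 1/160) = √(0.0303030 + 0.0062500) = √0.0365530 = 0.191188
z = (z1 − z2)/SE = (0.193375 − 0.746406) / 0.191188 = -0.553031 / 0.191188 = -2.893

-2.893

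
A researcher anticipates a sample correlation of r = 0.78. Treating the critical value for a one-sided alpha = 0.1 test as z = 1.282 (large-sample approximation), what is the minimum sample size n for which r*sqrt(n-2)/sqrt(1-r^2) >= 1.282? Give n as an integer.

4

r√(n−2)/√(1−r²) ≥ 1.282  ⇔  n−2 ≥ (1.282)²·(1−r²)/r²
(1−r²)/r² = (1−0.6084)/0.6084 = 0.6437
n ≥ 2 + 1.643524·0.6437 = 2 + 1.0579 = 3.0579
⌈3.0579⌉ = 4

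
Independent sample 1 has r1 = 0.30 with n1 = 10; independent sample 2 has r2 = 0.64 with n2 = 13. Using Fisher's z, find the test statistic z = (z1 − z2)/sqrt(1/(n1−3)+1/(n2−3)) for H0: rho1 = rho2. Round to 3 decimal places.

Fisher z-transforms: z1 = atanh(0.30) = 0.309520, z2 = atanh(0.64) = 0.758174; difference d = -0.448654
Var(d) = 1/7 + 1/10 = 0.1428571 + 0.1000000 = 0.2428571
z = d/√Var(d) = -0.448654 / √0.2428571 = -0.448654 / 0.492805 = -0.910

-0.910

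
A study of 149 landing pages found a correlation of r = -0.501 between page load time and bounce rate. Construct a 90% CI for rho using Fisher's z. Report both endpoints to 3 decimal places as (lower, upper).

(-0.596, -0.392)

z_r = atanh(-0.501) = -0.550640;  SE = 1/√(n−3) = 1/√146 = 0.082761
z-limits: -0.550640 ± 1.645·0.082761 = -0.550640 ± 0.136142 = [-0.686782, -0.414498]
ρ-limits: (tanh -0.686782, tanh -0.414498) = (-0.596, -0.392)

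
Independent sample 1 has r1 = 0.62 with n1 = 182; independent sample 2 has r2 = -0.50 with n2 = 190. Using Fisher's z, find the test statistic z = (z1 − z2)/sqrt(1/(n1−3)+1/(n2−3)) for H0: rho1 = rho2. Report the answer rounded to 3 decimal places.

12.187

z1 = atanh(0.62) = 0.725005,  z2 = atanh(-0.50) = -0.549306
SE = √(1/(n1−3) + 1/(n2−3)) = √(1/179 + 1/187) = √(0.0055866 + 0.0053476) = √0.0109342 = 0.104567
z = (z1 − z2)/SE = (0.725005 − (-0.549306)) / 0.104567 = 1.274311 / 0.104567 = 12.187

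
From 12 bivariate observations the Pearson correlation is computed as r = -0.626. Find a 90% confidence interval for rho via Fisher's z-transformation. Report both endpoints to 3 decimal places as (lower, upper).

Fisher z: z_r = atanh(r) = ½·ln((1+(-0.626))/(1−(-0.626))) = -0.734811
SE(z) = 1/√(n−3) = 1/√9 = 0.333333
90% ⇒ z* = 1.645; margin = 1.645·0.333333 = 0.548333
CI on z-scale: (-1.283144, -0.186478)
Back-transform: tanh(-1.283144) = -0.857320, tanh(-0.186478) = -0.184346

(-0.857, -0.184)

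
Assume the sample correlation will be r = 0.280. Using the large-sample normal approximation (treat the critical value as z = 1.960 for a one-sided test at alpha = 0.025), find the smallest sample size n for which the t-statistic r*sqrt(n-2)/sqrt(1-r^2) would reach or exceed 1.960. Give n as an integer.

48

Need r·√(n−2)/√(1−r²) ≥ 1.960
√(n−2) ≥ 1.960·√(1−0.078400) / 0.280 = 1.960·0.960000 / 0.280 = 6.7200
n−2 ≥ 45.1584  ⇒  n ≥ 47.1584
Smallest integer n = 48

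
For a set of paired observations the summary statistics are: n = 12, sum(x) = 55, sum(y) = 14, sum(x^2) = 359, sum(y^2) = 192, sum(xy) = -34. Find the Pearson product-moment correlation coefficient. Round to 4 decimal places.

-0.7163

Numerator: nΣxy − (Σx)(Σy) = 12·(-34) − (55)(14) = -1178
Denominator: √[(nΣx²−(Σx)²)(nΣy²−(Σy)²)]
  nΣx²−(Σx)² = 12·359 − 3025 = 1283;  nΣy²−(Σy)² = 12·192 − 196 = 2108
  √(1283·2108) = √2704564 = 1644.5559
r = -1178 / 1644.5559 = -0.7163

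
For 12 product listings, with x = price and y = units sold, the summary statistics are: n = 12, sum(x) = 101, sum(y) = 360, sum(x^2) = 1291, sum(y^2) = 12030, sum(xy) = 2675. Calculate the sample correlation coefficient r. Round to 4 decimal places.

-0.4821

Numerator: nΣxy − (Σx)(Σy) = 12·2675 − (101)(360) = -4260
Denominator: √[(nΣx²−(Σx)²)(nΣy²−(Σy)²)]
  nΣx²−(Σx)² = 12·1291 − 10201 = 5291;  nΣy²−(Σy)² = 12·12030 − 129600 = 14760
  √(5291·14760) = √78095160 = 8837.1466
r = -4260 / 8837.1466 = -0.4821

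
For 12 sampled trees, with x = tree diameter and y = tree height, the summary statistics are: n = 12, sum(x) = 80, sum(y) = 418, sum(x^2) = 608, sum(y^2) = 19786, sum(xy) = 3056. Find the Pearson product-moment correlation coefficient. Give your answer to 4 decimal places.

Numerator: nΣxy − (Σx)(Σy) = 12·3056 − (80)(418) = 3232
Denominator: √[(nΣx²−(Σx)²)(nΣy²−(Σy)²)]
  nΣx²−(Σx)² = 12·608 − 6400 = 896;  nΣy²−(Σy)² = 12·19786 − 174724 = 62708
  √(896·62708) = √56186368 = 7495.7567
r = 3232 / 7495.7567 = 0.4312

0.4312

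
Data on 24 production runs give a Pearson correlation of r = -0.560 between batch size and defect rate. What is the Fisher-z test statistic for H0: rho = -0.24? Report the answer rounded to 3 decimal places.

-1.778

z_r = atanh(-0.560) = -0.632833,  z_0 = atanh(-0.24) = -0.244774
SE = 1/√(n−3) = 1/√21 = 0.218218
z = (z_r − z_0)/SE = (-0.632833 − (-0.244774)) / 0.218218 = -0.388059 / 0.218218 = -1.778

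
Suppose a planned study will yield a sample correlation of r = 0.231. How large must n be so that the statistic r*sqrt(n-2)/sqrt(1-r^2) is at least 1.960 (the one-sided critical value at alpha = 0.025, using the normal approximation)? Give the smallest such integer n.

r√(n−2)/√(1−r²) ≥ 1.960  ⇔  n−2 ≥ (1.960)²·(1−r²)/r²
(1−r²)/r² = (1−0.053361)/0.053361 = 17.7403
n ≥ 2 + 3.8416·17.7403 = 2 + 68.1511 = 70.1511
⌈70.1511⌉ = 71

71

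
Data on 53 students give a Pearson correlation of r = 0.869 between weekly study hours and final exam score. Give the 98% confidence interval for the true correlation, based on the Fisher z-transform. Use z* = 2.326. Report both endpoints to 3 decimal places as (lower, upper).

(0.762, 0.930)

z_r = atanh(0.869) = 1.328981;  SE = 1/√(n−3) = 1/√50 = 0.141421
z-limits: 1.328981 ± 2.326·0.141421 = 1.328981 ± 0.328945 = [1.000036, 1.657926]
ρ-limits: (tanh 1.000036, tanh 1.657926) = (0.762, 0.930)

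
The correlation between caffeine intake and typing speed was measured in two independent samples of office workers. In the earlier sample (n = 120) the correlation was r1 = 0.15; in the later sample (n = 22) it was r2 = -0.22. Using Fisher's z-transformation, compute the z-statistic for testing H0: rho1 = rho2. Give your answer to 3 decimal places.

z1 = atanh(0.15) = 0.151140,  z2 = atanh(-0.22) = -0.223656
SE = √(1/(n1−3) + 1/(n2−3)) = √(1/117 + 1/19) = √(0.0085470 + 0.0526316) = √0.0611786 = 0.247343
z = (z1 − z2)/SE = (0.151140 − (-0.223656)) / 0.247343 = 0.374796 / 0.247343 = 1.515

1.515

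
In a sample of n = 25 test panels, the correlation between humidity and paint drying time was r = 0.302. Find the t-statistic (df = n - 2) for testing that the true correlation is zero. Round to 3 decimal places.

1.519

1 − r² = 1 − 0.091204 = 0.908796;  √(1−r²) = 0.953308
√(n−2) = √23 = 4.795832
t = r·√(n−2)/√(1−r²) = 0.302 · 4.795832 / 0.953308 = 1.519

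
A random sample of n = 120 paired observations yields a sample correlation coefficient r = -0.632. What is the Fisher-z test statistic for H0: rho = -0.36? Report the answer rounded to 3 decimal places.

-3.979

Fisher z: atanh(-0.632) = -0.744739, atanh(-0.36) = -0.376886
z = (z_r − z_0)·√(n−3) = (-0.744739 − (-0.376886))·√117 = -0.367853 · 10.816654 = -3.979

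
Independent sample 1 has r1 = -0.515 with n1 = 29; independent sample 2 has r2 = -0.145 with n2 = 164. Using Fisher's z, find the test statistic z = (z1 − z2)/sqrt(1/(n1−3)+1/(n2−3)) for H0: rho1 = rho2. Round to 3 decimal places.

-2.004

Fisher z-transforms: z1 = atanh(-0.515) = -0.569511, z2 = atanh(-0.145) = -0.146029; difference d = -0.423482
Var(d) = 1/26 + 1/161 = 0.0384615 + 0.0062112 = 0.0446727
z = d/√Var(d) = -0.423482 / √0.0446727 = -0.423482 / 0.211359 = -2.004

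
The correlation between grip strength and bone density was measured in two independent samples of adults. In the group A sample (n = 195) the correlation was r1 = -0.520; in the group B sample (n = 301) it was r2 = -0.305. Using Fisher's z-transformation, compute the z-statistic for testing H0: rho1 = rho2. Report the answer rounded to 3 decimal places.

-2.824

Fisher z-transforms: z1 = atanh(-0.520) = -0.576340, z2 = atanh(-0.305) = -0.315023; difference d = -0.261317
Var(d) = 1/192 + 1/298 = 0.0052083 + 0.0033557 = 0.0085640
z = d/√Var(d) = -0.261317 / √0.0085640 = -0.261317 / 0.092542 = -2.824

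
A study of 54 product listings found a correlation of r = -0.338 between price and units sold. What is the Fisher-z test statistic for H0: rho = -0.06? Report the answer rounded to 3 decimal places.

Fisher z: atanh(-0.338) = -0.351833, atanh(-0.06) = -0.060072
z = (z_r − z_0)·√(n−3) = (-0.351833 − (-0.060072))·√51 = -0.291761 · 7.141428 = -2.084

-2.084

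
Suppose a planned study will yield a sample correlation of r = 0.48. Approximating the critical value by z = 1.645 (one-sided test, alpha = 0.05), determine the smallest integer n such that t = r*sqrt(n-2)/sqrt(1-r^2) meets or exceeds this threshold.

Need r·√(n−2)/√(1−r²) ≥ 1.645
√(n−2) ≥ 1.645·√(1−0.2304) / 0.48 = 1.645·0.877268 / 0.48 = 3.0065
n−2 ≥ 9.0390  ⇒  n ≥ 11.0390
Smallest integer n = 12

12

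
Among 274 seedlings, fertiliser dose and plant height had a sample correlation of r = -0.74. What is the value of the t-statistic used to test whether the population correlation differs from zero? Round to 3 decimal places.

-18.145

1 − r² = 1 − 0.5476 = 0.4524;  √(1−r²) = 0.672607
√(n−2) = √272 = 16.492423
t = r·√(n−2)/√(1−r²) = -0.74 · 16.492423 / 0.672607 = -18.145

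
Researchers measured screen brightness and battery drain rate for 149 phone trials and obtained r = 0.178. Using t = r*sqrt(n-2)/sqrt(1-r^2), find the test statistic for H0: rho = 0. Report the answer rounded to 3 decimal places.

2.193

t = r·√(n−2) / √(1−r²) with r = 0.178, n = 149
  = 0.178·√147 / √(1 − 0.031684)
  = 0.178·12.124356 / 0.984030
  = 2.158135 / 0.984030 = 2.193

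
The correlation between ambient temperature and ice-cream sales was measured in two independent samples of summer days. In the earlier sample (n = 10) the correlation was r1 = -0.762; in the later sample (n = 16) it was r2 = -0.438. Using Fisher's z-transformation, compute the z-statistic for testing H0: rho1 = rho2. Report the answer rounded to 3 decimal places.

z1 = atanh(-0.762) = -1.000967,  z2 = atanh(-0.438) = -0.469753
SE = √(1/(n1−3) + 1/(n2−3)) = √(1/7 + 1/13) = √(0.1428571 + 0.0769231) = √0.2197802 = 0.468807
z = (z1 − z2)/SE = (-1.000967 − (-0.469753)) / 0.468807 = -0.531214 / 0.468807 = -1.133

-1.133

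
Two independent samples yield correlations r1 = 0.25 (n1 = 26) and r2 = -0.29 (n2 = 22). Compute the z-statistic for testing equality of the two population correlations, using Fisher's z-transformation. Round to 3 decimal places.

1.787

z1 = atanh(0.25) = 0.255413,  z2 = atanh(-0.29) = -0.298566
SE = √(1/(n1−3) + 1/(n2−3)) = √(1/23 + 1/19) = √(0.0434783 + 0.0526316) = √0.0961099 = 0.310016
z = (z1 − z2)/SE = (0.255413 − (-0.298566)) / 0.310016 = 0.553979 / 0.310016 = 1.787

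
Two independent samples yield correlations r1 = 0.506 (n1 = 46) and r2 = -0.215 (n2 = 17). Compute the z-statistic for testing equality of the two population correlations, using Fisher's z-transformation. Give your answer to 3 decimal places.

Fisher z-transforms: z1 = atanh(0.506) = 0.557338, z2 = atanh(-0.215) = -0.218408; difference d = 0.775746
Var(d) = 1/43 + 1/14 = 0.0232558 + 0.0714286 = 0.0946844
z = d/√Var(d) = 0.775746 / √0.0946844 = 0.775746 / 0.307708 = 2.521

2.521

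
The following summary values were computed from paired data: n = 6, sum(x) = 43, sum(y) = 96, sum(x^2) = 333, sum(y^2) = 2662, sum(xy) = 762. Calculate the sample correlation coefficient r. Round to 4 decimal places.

0.4425

Numerator: nΣxy − (Σx)(Σy) = 6·762 − (43)(96) = 444
Denominator: √[(nΣx²−(Σx)²)(nΣy²−(Σy)²)]
  nΣx²−(Σx)² = 6·333 − 1849 = 149;  nΣy²−(Σy)² = 6·2662 − 9216 = 6756
  √(149·6756) = √1006644 = 1003.3165
r = 444 / 1003.3165 = 0.4425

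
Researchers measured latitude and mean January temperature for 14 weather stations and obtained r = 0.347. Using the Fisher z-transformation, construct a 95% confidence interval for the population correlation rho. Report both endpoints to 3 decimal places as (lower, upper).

z_r = atanh(0.347) = 0.362029;  SE = 1/√(n−3) = 1/√11 = 0.301511
z-limits: 0.362029 ± 1.960·0.301511 = 0.362029 ± 0.590962 = [-0.228933, 0.952991]
ρ-limits: (tanh -0.228933, tanh 0.952991) = (-0.225, 0.741)

(-0.225, 0.741)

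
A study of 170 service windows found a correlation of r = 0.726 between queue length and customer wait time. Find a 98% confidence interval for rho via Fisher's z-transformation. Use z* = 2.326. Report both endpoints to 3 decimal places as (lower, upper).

Fisher z: z_r = atanh(r) = ½·ln((1+0.726)/(1−0.726)) = 0.920217
SE(z) = 1/√(n−3) = 1/√167 = 0.077382
98% ⇒ z* = 2.326; margin = 2.326·0.077382 = 0.179991
CI on z-scale: (0.740226, 1.100208)
Back-transform: tanh(0.740226) = 0.629282, tanh(1.100208) = 0.800574

(0.629, 0.801)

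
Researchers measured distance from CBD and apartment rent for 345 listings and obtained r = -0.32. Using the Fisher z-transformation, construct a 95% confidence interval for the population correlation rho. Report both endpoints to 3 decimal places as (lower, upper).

(-0.412, -0.222)

Fisher z: z_r = atanh(r) = ½·ln((1+(-0.32))/(1−(-0.32))) = -0.331647
SE(z) = 1/√(n−3) = 1/√342 = 0.054074
95% ⇒ z* = 1.960; margin = 1.960·0.054074 = 0.105985
CI on z-scale: (-0.437632, -0.225662)
Back-transform: tanh(-0.437632) = -0.411680, tanh(-0.225662) = -0.221908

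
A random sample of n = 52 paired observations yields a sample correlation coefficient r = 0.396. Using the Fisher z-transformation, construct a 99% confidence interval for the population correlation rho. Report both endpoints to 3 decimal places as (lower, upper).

Fisher z: z_r = atanh(r) = ½·ln((1+0.396)/(1−0.396)) = 0.418896
SE(z) = 1/√(n−3) = 1/√49 = 0.142857
99% ⇒ z* = 2.576; margin = 2.576·0.142857 = 0.368000
CI on z-scale: (0.050896, 0.786896)
Back-transform: tanh(0.050896) = 0.050852, tanh(0.786896) = 0.656647

(0.051, 0.657)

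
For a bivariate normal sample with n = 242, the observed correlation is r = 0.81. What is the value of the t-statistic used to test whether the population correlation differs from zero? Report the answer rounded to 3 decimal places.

1 − r² = 1 − 0.6561 = 0.3439;  √(1−r²) = 0.586430
√(n−2) = √240 = 15.491933
t = r·√(n−2)/√(1−r²) = 0.81 · 15.491933 / 0.586430 = 21.398

21.398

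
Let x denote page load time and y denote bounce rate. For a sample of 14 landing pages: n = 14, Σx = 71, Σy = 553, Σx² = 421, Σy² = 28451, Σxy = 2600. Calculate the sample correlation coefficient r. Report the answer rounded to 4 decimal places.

-0.3223

S_xy = nΣxy − ΣxΣy = 14·2600 − 71·553 = 36400 − 39263 = -2863
S_xx = nΣx² − (Σx)² = 14·421 − 71² = 5894 − 5041 = 853
S_yy = nΣy² − (Σy)² = 14·28451 − 553² = 398314 − 305809 = 92505
r = S_xy / √(S_xx·S_yy) = -2863 / √(853·92505) = -2863 / √78906765 = -2863 / 8882.9480 = -0.3223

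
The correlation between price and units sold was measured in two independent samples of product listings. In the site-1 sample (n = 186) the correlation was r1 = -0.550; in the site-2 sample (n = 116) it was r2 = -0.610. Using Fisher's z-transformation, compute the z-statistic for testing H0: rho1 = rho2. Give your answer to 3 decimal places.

0.757

z1 = atanh(-0.550) = -0.618381,  z2 = atanh(-0.610) = -0.708921
SE = √(1/(n1−3) + 1/(n2−3)) = √(1/183 + 1/113) = √(0.0054645 + 0.0088496) = √0.0143141 = 0.119642
z = (z1 − z2)/SE = (-0.618381 − (-0.708921)) / 0.119642 = 0.090540 / 0.119642 = 0.757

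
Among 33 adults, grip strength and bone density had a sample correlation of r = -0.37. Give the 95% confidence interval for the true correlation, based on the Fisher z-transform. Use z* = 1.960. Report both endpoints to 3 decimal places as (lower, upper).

(-0.633, -0.031)

Fisher z: z_r = atanh(r) = ½·ln((1+(-0.37))/(1−(-0.37))) = -0.388423
SE(z) = 1/√(n−3) = 1/√30 = 0.182574
95% ⇒ z* = 1.960; margin = 1.960·0.182574 = 0.357845
CI on z-scale: (-0.746268, -0.030578)
Back-transform: tanh(-0.746268) = -0.632917, tanh(-0.030578) = -0.030568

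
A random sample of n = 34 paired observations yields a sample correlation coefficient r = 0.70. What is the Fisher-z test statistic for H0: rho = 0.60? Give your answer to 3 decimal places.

z_r = atanh(0.70) = 0.867301,  z_0 = atanh(0.60) = 0.693147
SE = 1/√(n−3) = 1/√31 = 0.179605
z = (z_r − z_0)/SE = (0.867301 − 0.693147) / 0.179605 = 0.174154 / 0.179605 = 0.970

0.970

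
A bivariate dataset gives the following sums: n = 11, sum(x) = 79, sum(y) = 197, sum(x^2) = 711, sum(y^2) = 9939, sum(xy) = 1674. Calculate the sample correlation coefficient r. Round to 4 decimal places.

0.2701

Numerator: nΣxy − (Σx)(Σy) = 11·1674 − (79)(197) = 2851
Denominator: √[(nΣx²−(Σx)²)(nΣy²−(Σy)²)]
  nΣx²−(Σx)² = 11·711 − 6241 = 1580;  nΣy²−(Σy)² = 11·9939 − 38809 = 70520
  √(1580·70520) = √111421600 = 10555.6430
r = 2851 / 10555.6430 = 0.2701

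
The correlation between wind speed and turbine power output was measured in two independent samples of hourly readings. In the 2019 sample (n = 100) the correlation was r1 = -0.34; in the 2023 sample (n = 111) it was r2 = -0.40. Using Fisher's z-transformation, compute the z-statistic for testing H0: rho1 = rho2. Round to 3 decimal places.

z1 = atanh(-0.34) = -0.354093,  z2 = atanh(-0.40) = -0.423649
SE = √(1/(n1−3) + 1/(n2−3)) = √(1/97 + 1/108) = √(0.0103093 + 0.0092593) = √0.0195686 = 0.139888
z = (z1 − z2)/SE = (-0.354093 − (-0.423649)) / 0.139888 = 0.069556 / 0.139888 = 0.497

0.497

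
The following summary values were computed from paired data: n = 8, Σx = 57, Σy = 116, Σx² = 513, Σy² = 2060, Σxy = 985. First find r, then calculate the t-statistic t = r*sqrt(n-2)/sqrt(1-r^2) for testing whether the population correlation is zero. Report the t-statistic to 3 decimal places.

S_xy = nΣxy − ΣxΣy = 8·985 − 57·116 = 7880 − 6612 = 1268
S_xx = nΣx² − (Σx)² = 8·513 − 57² = 4104 − 3249 = 855
S_yy = nΣy² − (Σy)² = 8·2060 − 116² = 16480 − 13456 = 3024
r = S_xy / √(S_xx·S_yy) = 1268 / √(855·3024) = 1268 / √2585520 = 1268 / 1607.9552 = 0.7886
t = r·√(n−2)/√(1−r²) = 0.7886·√6 / √(1−0.621890) = 1.931668 / 0.614906 = 3.141

3.141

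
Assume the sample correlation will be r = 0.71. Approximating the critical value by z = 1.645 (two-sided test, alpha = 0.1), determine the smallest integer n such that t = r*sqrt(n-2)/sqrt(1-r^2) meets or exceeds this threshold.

5

Need r·√(n−2)/√(1−r²) ≥ 1.645
√(n−2) ≥ 1.645·√(1−0.5041) / 0.71 = 1.645·0.704202 / 0.71 = 1.6316
n−2 ≥ 2.6621  ⇒  n ≥ 4.6621
Smallest integer n = 5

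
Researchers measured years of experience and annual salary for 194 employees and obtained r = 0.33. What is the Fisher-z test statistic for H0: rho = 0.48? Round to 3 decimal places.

-2.490

z_r = atanh(0.33) = 0.342828,  z_0 = atanh(0.48) = 0.522984
SE = 1/√(n−3) = 1/√191 = 0.072357
z = (z_r − z_0)/SE = (0.342828 − 0.522984) / 0.072357 = -0.180156 / 0.072357 = -2.490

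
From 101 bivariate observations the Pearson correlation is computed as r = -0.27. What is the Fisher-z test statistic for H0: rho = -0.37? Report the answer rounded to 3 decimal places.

1.104

Fisher z: atanh(-0.27) = -0.276864, atanh(-0.37) = -0.388423
z = (z_r − z_0)·√(n−3) = (-0.276864 − (-0.388423))·√98 = 0.111559 · 9.899495 = 1.104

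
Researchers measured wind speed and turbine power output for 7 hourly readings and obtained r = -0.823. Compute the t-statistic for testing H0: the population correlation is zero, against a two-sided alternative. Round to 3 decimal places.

1 − r² = 1 − 0.677329 = 0.322671;  √(1−r²) = 0.568041
√(n−2) = √5 = 2.236068
t = r·√(n−2)/√(1−r²) = -0.823 · 2.236068 / 0.568041 = -3.240

-3.240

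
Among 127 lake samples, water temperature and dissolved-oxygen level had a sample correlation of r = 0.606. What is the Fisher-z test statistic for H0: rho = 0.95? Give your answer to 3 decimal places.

-12.574

Fisher z: atanh(0.606) = 0.702575, atanh(0.95) = 1.831781
z = (z_r − z_0)·√(n−3) = (0.702575 − 1.831781)·√124 = -1.129206 · 11.135529 = -12.574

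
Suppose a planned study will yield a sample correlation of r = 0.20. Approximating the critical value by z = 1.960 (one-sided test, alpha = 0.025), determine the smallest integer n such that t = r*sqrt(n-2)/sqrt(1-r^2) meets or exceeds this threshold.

r√(n−2)/√(1−r²) ≥ 1.960  ⇔  n−2 ≥ (1.960)²·(1−r²)/r²
(1−r²)/r² = (1−0.0400)/0.0400 = 24.0000
n ≥ 2 + 3.8416·24.0000 = 2 + 92.1984 = 94.1984
⌈94.1984⌉ = 95

95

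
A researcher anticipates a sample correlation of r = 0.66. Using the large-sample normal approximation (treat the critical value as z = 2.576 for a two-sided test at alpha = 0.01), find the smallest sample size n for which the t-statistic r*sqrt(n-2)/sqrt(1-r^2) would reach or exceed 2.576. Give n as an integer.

Need r·√(n−2)/√(1−r²) ≥ 2.576
√(n−2) ≥ 2.576·√(1−0.4356) / 0.66 = 2.576·0.751266 / 0.66 = 2.9322
n−2 ≥ 8.5978  ⇒  n ≥ 10.5978
Smallest integer n = 11

11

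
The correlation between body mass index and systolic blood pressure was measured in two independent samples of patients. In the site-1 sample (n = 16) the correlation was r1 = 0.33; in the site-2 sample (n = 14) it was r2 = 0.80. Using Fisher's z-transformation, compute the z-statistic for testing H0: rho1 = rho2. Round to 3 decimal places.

Fisher z-transforms: z1 = atanh(0.33) = 0.342828, z2 = atanh(0.80) = 1.098612; difference d = -0.755784
Var(d) = 1/13 + 1/11 = 0.0769231 + 0.0909091 = 0.1678322
z = d/√Var(d) = -0.755784 / √0.1678322 = -0.755784 / 0.409673 = -1.845

-1.845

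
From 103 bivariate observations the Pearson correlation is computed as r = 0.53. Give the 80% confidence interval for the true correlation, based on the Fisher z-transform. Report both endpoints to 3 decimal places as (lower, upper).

(0.432, 0.616)

Fisher z: z_r = atanh(r) = ½·ln((1+0.53)/(1−0.53)) = 0.590145
SE(z) = 1/√(n−3) = 1/√100 = 0.100000
80% ⇒ z* = 1.282; margin = 1.282·0.100000 = 0.128200
CI on z-scale: (0.461945, 0.718345)
Back-transform: tanh(0.461945) = 0.431668, tanh(0.718345) = 0.615883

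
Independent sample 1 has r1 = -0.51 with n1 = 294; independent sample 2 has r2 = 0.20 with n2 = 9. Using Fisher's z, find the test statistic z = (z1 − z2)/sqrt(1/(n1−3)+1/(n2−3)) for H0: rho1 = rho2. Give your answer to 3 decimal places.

z1 = atanh(-0.51) = -0.562730,  z2 = atanh(0.20) = 0.202733
SE = √(1/(n1−3) + 1/(n2−3)) = √(1/291 + 1/6) = √(0.0034364 + 0.1666667) = √0.1701031 = 0.412436
z = (z1 − z2)/SE = (-0.562730 − 0.202733) / 0.412436 = -0.765463 / 0.412436 = -1.856

-1.856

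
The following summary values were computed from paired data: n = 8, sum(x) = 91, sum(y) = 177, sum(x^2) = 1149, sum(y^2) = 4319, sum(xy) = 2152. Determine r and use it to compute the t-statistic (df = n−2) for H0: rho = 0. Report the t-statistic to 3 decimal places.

Numerator: nΣxy − (Σx)(Σy) = 8·2152 − (91)(177) = 1109
Denominator: √[(nΣx²−(Σx)²)(nΣy²−(Σy)²)]
  nΣx²−(Σx)² = 8·1149 − 8281 = 911;  nΣy²−(Σy)² = 8·4319 − 31329 = 3223
  √(911·3223) = √2936153 = 1713.5206
r = 1109 / 1713.5206 = 0.6472
t = r·√(n−2)/√(1−r²) = 0.6472·√6 / √(1−0.418868) = 1.585310 / 0.762320 = 2.080

2.080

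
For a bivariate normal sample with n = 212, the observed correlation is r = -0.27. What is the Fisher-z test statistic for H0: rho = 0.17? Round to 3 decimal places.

z_r = atanh(-0.27) = -0.276864,  z_0 = atanh(0.17) = 0.171667
SE = 1/√(n−3) = 1/√209 = 0.069171
z = (z_r − z_0)/SE = (-0.276864 − 0.171667) / 0.069171 = -0.448531 / 0.069171 = -6.484

-6.484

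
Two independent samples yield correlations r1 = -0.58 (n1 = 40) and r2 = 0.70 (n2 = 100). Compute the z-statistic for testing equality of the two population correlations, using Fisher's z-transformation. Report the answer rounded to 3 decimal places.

Fisher z-transforms: z1 = atanh(-0.58) = -0.662463, z2 = atanh(0.70) = 0.867301; difference d = -1.529764
Var(d) = 1/37 + 1/97 = 0.0270270 + 0.0103093 = 0.0373363
z = d/√Var(d) = -1.529764 / √0.0373363 = -1.529764 / 0.193226 = -7.917

-7.917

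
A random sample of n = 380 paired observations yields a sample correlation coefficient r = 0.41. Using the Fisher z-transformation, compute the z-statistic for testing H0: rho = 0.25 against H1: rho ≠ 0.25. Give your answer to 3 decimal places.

3.499

z_r = atanh(0.41) = 0.435611,  z_0 = atanh(0.25) = 0.255413
SE = 1/√(n−3) = 1/√377 = 0.051503
z = (z_r − z_0)/SE = (0.435611 − 0.255413) / 0.051503 = 0.180198 / 0.051503 = 3.499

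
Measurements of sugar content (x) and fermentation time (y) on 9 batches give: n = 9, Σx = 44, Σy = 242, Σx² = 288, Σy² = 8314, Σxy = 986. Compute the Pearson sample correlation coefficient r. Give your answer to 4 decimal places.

-0.5431

S_xy = nΣxy − ΣxΣy = 9·986 − 44·242 = 8874 − 10648 = -1774
S_xx = nΣx² − (Σx)² = 9·288 − 44² = 2592 − 1936 = 656
S_yy = nΣy² − (Σy)² = 9·8314 − 242² = 74826 − 58564 = 16262
r = S_xy / √(S_xx·S_yy) = -1774 / √(656·16262) = -1774 / √10667872 = -1774 / 3266.1708 = -0.5431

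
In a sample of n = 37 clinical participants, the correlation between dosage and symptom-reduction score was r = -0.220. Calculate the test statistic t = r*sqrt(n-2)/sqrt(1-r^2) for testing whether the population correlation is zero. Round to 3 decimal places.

-1.334

1 − r² = 1 − 0.048400 = 0.951600;  √(1−r²) = 0.975500
√(n−2) = √35 = 5.916080
t = r·√(n−2)/√(1−r²) = -0.220 · 5.916080 / 0.975500 = -1.334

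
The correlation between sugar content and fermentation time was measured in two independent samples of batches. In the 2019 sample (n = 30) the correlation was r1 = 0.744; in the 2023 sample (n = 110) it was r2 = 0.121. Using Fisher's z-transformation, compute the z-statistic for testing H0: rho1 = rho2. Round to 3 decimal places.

3.890

z1 = atanh(0.744) = 0.959380,  z2 = atanh(0.121) = 0.121596
SE = √(1/(n1−3) + 1/(n2−3)) = √(1/27 + 1/107) = √(0.0370370 + 0.0093458) = √0.0463828 = 0.215367
z = (z1 − z2)/SE = (0.959380 − 0.121596) / 0.215367 = 0.837784 / 0.215367 = 3.890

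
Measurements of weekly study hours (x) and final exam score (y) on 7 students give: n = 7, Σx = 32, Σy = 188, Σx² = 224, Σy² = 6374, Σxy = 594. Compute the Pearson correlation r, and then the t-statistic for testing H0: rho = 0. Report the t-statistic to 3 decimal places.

-3.292

S_xy = nΣxy − ΣxΣy = 7·594 − 32·188 = 4158 − 6016 = -1858
S_xx = nΣx² − (Σx)² = 7·224 − 32² = 1568 − 1024 = 544
S_yy = nΣy² − (Σy)² = 7·6374 − 188² = 44618 − 35344 = 9274
r = S_xy / √(S_xx·S_yy) = -1858 / √(544·9274) = -1858 / √5045056 = -1858 / 2246.1202 = -0.8272
t = r·√(n−2)/√(1−r²) = -0.8272·√5 / √(1−0.684260) = -1.849675 / 0.561907 = -3.292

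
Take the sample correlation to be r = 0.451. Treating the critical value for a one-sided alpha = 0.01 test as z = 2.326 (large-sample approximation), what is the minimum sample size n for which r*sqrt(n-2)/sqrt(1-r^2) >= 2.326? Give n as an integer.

r√(n−2)/√(1−r²) ≥ 2.326  ⇔  n−2 ≥ (2.326)²·(1−r²)/r²
(1−r²)/r² = (1−0.203401)/0.203401 = 3.9164
n ≥ 2 + 5.410276·3.9164 = 2 + 21.1888 = 23.1888
⌈23.1888⌉ = 24

24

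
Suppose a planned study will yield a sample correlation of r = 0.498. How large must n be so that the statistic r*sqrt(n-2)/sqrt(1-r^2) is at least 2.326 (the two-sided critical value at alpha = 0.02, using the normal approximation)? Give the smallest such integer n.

19

Need r·√(n−2)/√(1−r²) ≥ 2.326
√(n−2) ≥ 2.326·√(1−0.248004) / 0.498 = 2.326·0.867177 / 0.498 = 4.0503
n−2 ≥ 16.4049  ⇒  n ≥ 18.4049
Smallest integer n = 19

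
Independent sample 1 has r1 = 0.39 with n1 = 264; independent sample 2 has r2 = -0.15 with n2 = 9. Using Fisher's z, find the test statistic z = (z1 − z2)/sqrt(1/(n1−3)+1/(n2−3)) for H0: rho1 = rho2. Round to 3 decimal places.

1.363

z1 = atanh(0.39) = 0.411800,  z2 = atanh(-0.15) = -0.151140
SE = √(1/(n1−3) + 1/(n2−3)) = √(1/261 + 1/6) = √(0.0038314 + 0.1666667) = √0.1704981 = 0.412914
z = (z1 − z2)/SE = (0.411800 − (-0.151140)) / 0.412914 = 0.562940 / 0.412914 = 1.363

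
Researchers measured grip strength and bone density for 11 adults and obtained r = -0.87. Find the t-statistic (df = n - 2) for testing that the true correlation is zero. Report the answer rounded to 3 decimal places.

1 − r² = 1 − 0.7569 = 0.2431;  √(1−r²) = 0.493052
√(n−2) = √9 = 3.000000
t = r·√(n−2)/√(1−r²) = -0.87 · 3.000000 / 0.493052 = -5.294

-5.294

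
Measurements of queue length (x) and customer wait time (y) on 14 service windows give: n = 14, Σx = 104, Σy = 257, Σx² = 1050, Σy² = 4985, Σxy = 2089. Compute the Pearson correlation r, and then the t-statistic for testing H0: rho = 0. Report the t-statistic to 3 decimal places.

3.048

S_xy = nΣxy − ΣxΣy = 14·2089 − 104·257 = 29246 − 26728 = 2518
S_xx = nΣx² − (Σx)² = 14·1050 − 104² = 14700 − 10816 = 3884
S_yy = nΣy² − (Σy)² = 14·4985 − 257² = 69790 − 66049 = 3741
r = S_xy / √(S_xx·S_yy) = 2518 / √(3884·3741) = 2518 / √14530044 = 2518 / 3811.8295 = 0.6606
t = r·√(n−2)/√(1−r²) = 0.6606·√12 / √(1−0.436392) = 2.288386 / 0.750738 = 3.048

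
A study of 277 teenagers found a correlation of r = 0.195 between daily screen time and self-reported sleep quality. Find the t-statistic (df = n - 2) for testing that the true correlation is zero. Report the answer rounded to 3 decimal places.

t = r·√(n−2) / √(1−r²) with r = 0.195, n = 277
  = 0.195·√275 / √(1 − 0.038025)
  = 0.195·16.583124 / 0.980803
  = 3.233709 / 0.980803 = 3.297

3.297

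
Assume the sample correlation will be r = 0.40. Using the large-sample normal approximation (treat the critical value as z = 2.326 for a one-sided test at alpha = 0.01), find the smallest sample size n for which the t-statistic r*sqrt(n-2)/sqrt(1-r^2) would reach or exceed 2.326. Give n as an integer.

r√(n−2)/√(1−r²) ≥ 2.326  ⇔  n−2 ≥ (2.326)²·(1−r²)/r²
(1−r²)/r² = (1−0.1600)/0.1600 = 5.2500
n ≥ 2 + 5.410276·5.2500 = 2 + 28.4039 = 30.4039
⌈30.4039⌉ = 31

31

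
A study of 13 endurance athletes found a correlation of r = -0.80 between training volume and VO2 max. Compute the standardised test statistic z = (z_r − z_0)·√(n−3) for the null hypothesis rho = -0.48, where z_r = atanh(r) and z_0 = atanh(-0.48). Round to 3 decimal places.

-1.820

z_r = atanh(-0.80) = -1.098612,  z_0 = atanh(-0.48) = -0.522984
SE = 1/√(n−3) = 1/√10 = 0.316228
z = (z_r − z_0)/SE = (-1.098612 − (-0.522984)) / 0.316228 = -0.575628 / 0.316228 = -1.820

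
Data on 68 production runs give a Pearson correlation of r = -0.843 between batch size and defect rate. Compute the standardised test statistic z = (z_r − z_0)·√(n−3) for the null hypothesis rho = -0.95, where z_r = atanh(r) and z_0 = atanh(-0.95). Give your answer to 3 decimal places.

z_r = atanh(-0.843) = -1.231452,  z_0 = atanh(-0.95) = -1.831781
SE = 1/√(n−3) = 1/√65 = 0.124035
z = (z_r − z_0)/SE = (-1.231452 − (-1.831781)) / 0.124035 = 0.600329 / 0.124035 = 4.840

4.840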